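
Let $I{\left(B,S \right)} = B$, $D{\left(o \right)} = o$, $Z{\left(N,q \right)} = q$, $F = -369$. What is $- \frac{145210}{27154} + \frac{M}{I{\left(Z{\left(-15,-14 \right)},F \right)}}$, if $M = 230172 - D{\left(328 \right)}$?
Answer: $- \frac{1560804229}{95039} \approx -16423.0$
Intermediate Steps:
$M = 229844$ ($M = 230172 - 328 = 229844$)
$- \frac{145210}{27154} + \frac{M}{I{\left(Z{\left(-15,-14 \right)},F \right)}} = - \frac{145210}{27154} + \frac{229844}{-14} = \left(-145210\right) \frac{1}{27154} + 229844 \left(- \frac{1}{14}\right) = - \frac{72605}{13577} - \frac{114922}{7} = - \frac{1560804229}{95039}$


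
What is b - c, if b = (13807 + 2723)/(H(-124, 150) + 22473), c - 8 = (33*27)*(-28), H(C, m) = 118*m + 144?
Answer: 335174170/13439 ≈ 24940.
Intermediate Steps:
H(C, m) = 144 + 118*m
c = -24940 (c = 8 + (33*27)*(-28) = 8 + 891*(-28) = 8 - 24948 = -24940)
b = 5510/13439 (b = (13807 + 2723)/((144 + 118*150) + 22473) = 16530/((144 + 17700) + 22473) = 16530/(17844 + 22473) = 16530/40317 = 16530*(1/40317) = 5510/13439 ≈ 0.41000)
b - c = 5510/13439 - 1*(-24940) = 5510/13439 + 24940 = 335174170/13439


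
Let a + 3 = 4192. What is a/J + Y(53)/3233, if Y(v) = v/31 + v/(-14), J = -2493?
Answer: -110941967/65999682 ≈ -1.6809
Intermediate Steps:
a = 4189 (a = -3 + 4192 = 4189)
Y(v) = -17*v/434 (Y(v) = v*(1/31) + v*(-1/14) = v/31 - v/14 = -17*v/434)
a/J + Y(53)/3233 = 4189/(-2493) - 17/434*53/3233 = 4189*(-1/2493) - 901/434*1/3233 = -4189/2493 - 17/26474 = -110941967/65999682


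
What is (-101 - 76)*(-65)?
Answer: 11505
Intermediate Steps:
(-101 - 76)*(-65) = -177*(-65) = 11505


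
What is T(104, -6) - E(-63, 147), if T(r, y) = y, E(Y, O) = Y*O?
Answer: 9255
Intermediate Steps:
E(Y, O) = O*Y
T(104, -6) - E(-63, 147) = -6 - 147*(-63) = -6 - 1*(-9261) = -6 + 9261 = 9255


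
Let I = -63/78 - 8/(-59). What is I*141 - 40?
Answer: -206731/1534 ≈ -134.77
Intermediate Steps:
I = -1031/1534 (I = -63*1/78 - 8*(-1/59) = -21/26 + 8/59 = -1031/1534 ≈ -0.67210)
I*141 - 40 = -1031/1534*141 - 40 = -145371/1534 - 40 = -206731/1534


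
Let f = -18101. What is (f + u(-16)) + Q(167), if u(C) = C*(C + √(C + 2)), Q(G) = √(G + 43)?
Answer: -17845 + √210 - 16*I*√14 ≈ -17831.0 - 59.867*I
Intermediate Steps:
Q(G) = √(43 + G)
u(C) = C*(C + √(2 + C))
(f + u(-16)) + Q(167) = (-18101 - 16*(-16 + √(2 - 16))) + √(43 + 167) = (-18101 - 16*(-16 + √(-14))) + √210 = (-18101 - 16*(-16 + I*√14)) + √210 = (-18101 + (256 - 16*I*√14)) + √210 = (-17845 - 16*I*√14) + √210 = -17845 + √210 - 16*I*√14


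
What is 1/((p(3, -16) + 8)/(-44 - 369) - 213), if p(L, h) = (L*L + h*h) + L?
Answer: -413/88245 ≈ -0.0046801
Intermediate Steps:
p(L, h) = L + L**2 + h**2 (p(L, h) = (L**2 + h**2) + L = L + L**2 + h**2)
1/((p(3, -16) + 8)/(-44 - 369) - 213) = 1/(((3 + 3**2 + (-16)**2) + 8)/(-44 - 369) - 213) = 1/(((3 + 9 + 256) + 8)/(-413) - 213) = 1/((268 + 8)*(-1/413) - 213) = 1/(276*(-1/413) - 213) = 1/(-276/413 - 213) = 1/(-88245/413) = -413/88245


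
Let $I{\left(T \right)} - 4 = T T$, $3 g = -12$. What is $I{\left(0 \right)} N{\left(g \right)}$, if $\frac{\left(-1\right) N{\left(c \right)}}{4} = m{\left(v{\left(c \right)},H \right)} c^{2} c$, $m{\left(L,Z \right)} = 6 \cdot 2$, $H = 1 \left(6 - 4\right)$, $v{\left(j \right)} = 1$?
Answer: $12288$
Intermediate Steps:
$g = -4$ ($g = \frac{1}{3} \left(-12\right) = -4$)
$I{\left(T \right)} = 4 + T^{2}$ ($I{\left(T \right)} = 4 + T T = 4 + T^{2}$)
$H = 2$ ($H = 1 \cdot 2 = 2$)
$m{\left(L,Z \right)} = 12$
$N{\left(c \right)} = - 48 c^{3}$ ($N{\left(c \right)} = - 4 \cdot 12 c^{2} c = - 4 \cdot 12 c^{3} = - 48 c^{3}$)
$I{\left(0 \right)} N{\left(g \right)} = \left(4 + 0^{2}\right) \left(- 48 \left(-4\right)^{3}\right) = \left(4 + 0\right) \left(\left(-48\right) \left(-64\right)\right) = 4 \cdot 3072 = 12288$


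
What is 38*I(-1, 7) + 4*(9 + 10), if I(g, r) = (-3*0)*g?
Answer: 76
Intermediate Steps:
I(g, r) = 0 (I(g, r) = 0*g = 0)
38*I(-1, 7) + 4*(9 + 10) = 38*0 + 4*(9 + 10) = 0 + 4*19 = 0 + 76 = 76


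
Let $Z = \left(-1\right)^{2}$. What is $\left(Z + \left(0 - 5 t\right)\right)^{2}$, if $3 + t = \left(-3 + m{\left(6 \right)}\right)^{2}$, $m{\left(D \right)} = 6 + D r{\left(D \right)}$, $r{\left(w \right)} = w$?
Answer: $57592921$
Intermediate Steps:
$Z = 1$
$m{\left(D \right)} = 6 + D^{2}$ ($m{\left(D \right)} = 6 + D D = 6 + D^{2}$)
$t = 1518$ ($t = -3 + \left(-3 + \left(6 + 6^{2}\right)\right)^{2} = -3 + \left(-3 + \left(6 + 36\right)\right)^{2} = -3 + \left(-3 + 42\right)^{2} = -3 + 39^{2} = -3 + 1521 = 1518$)
$\left(Z + \left(0 - 5 t\right)\right)^{2} = \left(1 + \left(0 - 7590\right)\right)^{2} = \left(1 - 7590\right)^{2} = \left(-7589\right)^{2} = 57592921$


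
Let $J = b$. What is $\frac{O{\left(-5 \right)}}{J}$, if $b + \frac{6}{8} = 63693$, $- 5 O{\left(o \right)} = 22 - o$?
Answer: $- \frac{36}{424615} \approx -8.4783 \cdot 10^{-5}$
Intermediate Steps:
$O{\left(o \right)} = - \frac{22}{5} + \frac{o}{5}$ ($O{\left(o \right)} = - \frac{22 - o}{5} = - \frac{22}{5} + \frac{o}{5}$)
$b = \frac{254769}{4}$ ($b = - \frac{3}{4} + 63693 = \frac{254769}{4} \approx 63692.0$)
$J = \frac{254769}{4} \approx 63692.0$
$\frac{O{\left(-5 \right)}}{J} = \frac{- \frac{22}{5} + \frac{1}{5} \left(-5\right)}{\frac{254769}{4}} = \left(- \frac{22}{5} - 1\right) \frac{4}{254769} = \left(- \frac{27}{5}\right) \frac{4}{254769} = - \frac{36}{424615}$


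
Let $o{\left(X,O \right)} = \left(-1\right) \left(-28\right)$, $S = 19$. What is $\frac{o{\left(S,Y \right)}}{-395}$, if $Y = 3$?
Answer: $- \frac{28}{395} \approx -0.070886$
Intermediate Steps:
$o{\left(X,O \right)} = 28$
$\frac{o{\left(S,Y \right)}}{-395} = \frac{28}{-395} = 28 \left(- \frac{1}{395}\right) = - \frac{28}{395}$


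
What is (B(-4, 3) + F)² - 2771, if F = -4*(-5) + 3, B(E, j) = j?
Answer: -2095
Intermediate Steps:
F = 23 (F = 20 + 3 = 23)
(B(-4, 3) + F)² - 2771 = (3 + 23)² - 2771 = 26² - 2771 = 676 - 2771 = -2095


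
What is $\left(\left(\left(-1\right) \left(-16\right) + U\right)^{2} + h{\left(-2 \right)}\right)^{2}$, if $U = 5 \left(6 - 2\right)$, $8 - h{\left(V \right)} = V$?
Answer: $1705636$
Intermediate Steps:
$h{\left(V \right)} = 8 - V$
$U = 20$ ($U = 5 \cdot 4 = 20$)
$\left(\left(\left(-1\right) \left(-16\right) + U\right)^{2} + h{\left(-2 \right)}\right)^{2} = \left(\left(\left(-1\right) \left(-16\right) + 20\right)^{2} + \left(8 - -2\right)\right)^{2} = \left(\left(16 + 20\right)^{2} + \left(8 + 2\right)\right)^{2} = \left(36^{2} + 10\right)^{2} = \left(1296 + 10\right)^{2} = 1306^{2} = 1705636$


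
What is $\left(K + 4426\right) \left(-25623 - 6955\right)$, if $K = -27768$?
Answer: $760435676$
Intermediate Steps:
$\left(K + 4426\right) \left(-25623 - 6955\right) = \left(-27768 + 4426\right) \left(-25623 - 6955\right) = \left(-23342\right) \left(-32578\right) = 760435676$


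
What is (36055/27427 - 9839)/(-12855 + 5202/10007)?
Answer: 2700070707386/3528066193341 ≈ 0.76531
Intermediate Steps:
(36055/27427 - 9839)/(-12855 + 5202/10007) = -269818198/(27427*(-128634783/10007)) = -269818198/27427*(-10007/128634783) = 2700070707386/3528066193341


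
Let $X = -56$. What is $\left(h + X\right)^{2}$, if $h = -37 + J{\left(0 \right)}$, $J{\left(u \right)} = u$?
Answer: $8649$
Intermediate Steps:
$h = -37$ ($h = -37 + 0 = -37$)
$\left(h + X\right)^{2} = \left(-37 - 56\right)^{2} = \left(-93\right)^{2} = 8649$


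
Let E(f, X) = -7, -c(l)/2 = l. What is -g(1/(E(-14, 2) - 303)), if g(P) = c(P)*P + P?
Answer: 78/24025 ≈ 0.0032466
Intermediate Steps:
c(l) = -2*l
g(P) = P - 2*P**2 (g(P) = (-2*P)*P + P = -2*P**2 + P = P - 2*P**2)
-g(1/(E(-14, 2) - 303)) = -(1 - 2/(-7 - 303))/(-7 - 303) = -(1 - 2/(-310))/(-310) = -(-1)*(1 - 2*(-1/310))/310 = -(-1)*(1 + 1/155)/310 = -(-1)*156/(310*155) = -1*(-78/24025) = 78/24025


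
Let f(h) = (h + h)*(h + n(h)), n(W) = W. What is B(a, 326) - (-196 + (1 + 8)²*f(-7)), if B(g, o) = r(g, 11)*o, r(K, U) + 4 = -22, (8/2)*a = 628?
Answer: -24156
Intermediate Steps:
a = 157 (a = (¼)*628 = 157)
r(K, U) = -26 (r(K, U) = -4 - 22 = -26)
f(h) = 4*h² (f(h) = (h + h)*(h + h) = (2*h)*(2*h) = 4*h²)
B(g, o) = -26*o
B(a, 326) - (-196 + (1 + 8)²*f(-7)) = -26*326 - (-196 + (1 + 8)²*(4*(-7)²)) = -8476 - (-196 + 9²*(4*49)) = -8476 - (-196 + 81*196) = -8476 - (-196 + 15876) = -8476 - 1*15680 = -8476 - 15680 = -24156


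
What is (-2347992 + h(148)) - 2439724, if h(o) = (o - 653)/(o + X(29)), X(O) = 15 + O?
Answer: -919241977/192 ≈ -4.7877e+6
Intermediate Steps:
h(o) = (-653 + o)/(44 + o) (h(o) = (o - 653)/(o + (15 + 29)) = (-653 + o)/(o + 44) = (-653 + o)/(44 + o))
(-2347992 + h(148)) - 2439724 = (-2347992 + (-653 + 148)/(44 + 148)) - 2439724 = (-2347992 - 505/192) - 2439724 = -450814969/192 - 2439724 = -919241977/192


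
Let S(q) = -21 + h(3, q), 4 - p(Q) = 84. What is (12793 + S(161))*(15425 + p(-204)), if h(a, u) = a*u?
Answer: 203397975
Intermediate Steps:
p(Q) = -80 (p(Q) = 4 - 1*84 = 4 - 84 = -80)
S(q) = -21 + 3*q
(12793 + S(161))*(15425 + p(-204)) = (12793 + (-21 + 3*161))*(15425 - 80) = (12793 + (-21 + 483))*15345 = (12793 + 462)*15345 = 13255*15345 = 203397975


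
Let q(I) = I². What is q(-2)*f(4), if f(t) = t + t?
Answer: 32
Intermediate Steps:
f(t) = 2*t
q(-2)*f(4) = (-2)²*(2*4) = 4*8 = 32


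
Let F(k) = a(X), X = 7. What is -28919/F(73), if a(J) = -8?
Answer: 28919/8 ≈ 3614.9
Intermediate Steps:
F(k) = -8
-28919/F(73) = -28919/(-8) = -28919*(-⅛) = 28919/8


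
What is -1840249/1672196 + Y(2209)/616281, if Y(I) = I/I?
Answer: -1134108821773/1030542623076 ≈ -1.1005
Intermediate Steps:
Y(I) = 1
-1840249/1672196 + Y(2209)/616281 = -1840249/1672196 + 1/616281 = -1134108821773/1030542623076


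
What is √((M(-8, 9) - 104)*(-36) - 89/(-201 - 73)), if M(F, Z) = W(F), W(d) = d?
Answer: √302730818/274 ≈ 63.501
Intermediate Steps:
M(F, Z) = F
√((M(-8, 9) - 104)*(-36) - 89/(-201 - 73)) = √((-8 - 104)*(-36) - 89/(-201 - 73)) = √(-112*(-36) - 89/(-274)) = √(4032 - 1/274*(-89)) = √(4032 + 89/274) = √(1104857/274) = √302730818/274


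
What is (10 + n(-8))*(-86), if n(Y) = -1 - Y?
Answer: -1462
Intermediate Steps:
(10 + n(-8))*(-86) = (10 + (-1 - 1*(-8)))*(-86) = (10 + (-1 + 8))*(-86) = (10 + 7)*(-86) = 17*(-86) = -1462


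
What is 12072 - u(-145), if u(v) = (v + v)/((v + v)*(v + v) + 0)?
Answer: 3500881/290 ≈ 12072.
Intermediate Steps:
u(v) = 1/(2*v) (u(v) = (2*v)/((2*v)*(2*v) + 0) = (2*v)/(4*v² + 0) = (2*v)/((4*v²)) = (2*v)*(1/(4*v²)) = 1/(2*v))
12072 - u(-145) = 12072 - 1/(2*(-145)) = 12072 - (-1)/(2*145) = 12072 - 1*(-1/290) = 12072 + 1/290 = 3500881/290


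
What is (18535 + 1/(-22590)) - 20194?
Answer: -37476811/22590 ≈ -1659.0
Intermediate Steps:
(18535 + 1/(-22590)) - 20194 = (18535 - 1/22590) - 20194 = 418705649/22590 - 20194 = -37476811/22590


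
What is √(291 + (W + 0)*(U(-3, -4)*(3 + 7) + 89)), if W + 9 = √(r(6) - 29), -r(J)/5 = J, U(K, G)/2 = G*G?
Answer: √(-3390 + 409*I*√59) ≈ 24.818 + 63.292*I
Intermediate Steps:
U(K, G) = 2*G² (U(K, G) = 2*(G*G) = 2*G²)
r(J) = -5*J
W = -9 + I*√59 (W = -9 + √(-5*6 - 29) = -9 + √(-30 - 29) = -9 + √(-59) = -9 + I*√59 ≈ -9.0 + 7.6811*I)
√(291 + (W + 0)*(U(-3, -4)*(3 + 7) + 89)) = √(291 + ((-9 + I*√59) + 0)*((2*(-4)²)*(3 + 7) + 89)) = √(291 + (-9 + I*√59)*((2*16)*10 + 89)) = √(291 + (-9 + I*√59)*(32*10 + 89)) = √(291 + (-9 + I*√59)*(320 + 89)) = √(291 + (-9 + I*√59)*409) = √(291 + (-3681 + 409*I*√59)) = √(-3390 + 409*I*√59)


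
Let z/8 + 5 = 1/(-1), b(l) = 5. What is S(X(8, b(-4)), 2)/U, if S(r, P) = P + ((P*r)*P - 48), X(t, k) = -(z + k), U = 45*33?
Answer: 14/165 ≈ 0.084849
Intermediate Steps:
z = -48 (z = -40 + 8*(1/(-1)) = -40 + 8*(1*(-1)) = -40 + 8*(-1) = -40 - 8 = -48)
U = 1485
X(t, k) = 48 - k (X(t, k) = -(-48 + k) = 48 - k)
S(r, P) = -48 + P + r*P² (S(r, P) = P + (r*P² - 48) = P + (-48 + r*P²) = -48 + P + r*P²)
S(X(8, b(-4)), 2)/U = (-48 + 2 + (48 - 1*5)*2²)/1485 = (-48 + 2 + (48 - 5)*4)*(1/1485) = (-48 + 2 + 43*4)*(1/1485) = (-48 + 2 + 172)*(1/1485) = 126*(1/1485) = 14/165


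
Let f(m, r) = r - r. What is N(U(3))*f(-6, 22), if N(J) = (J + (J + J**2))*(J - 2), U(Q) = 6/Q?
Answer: 0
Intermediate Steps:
f(m, r) = 0
N(J) = (-2 + J)*(J**2 + 2*J) (N(J) = (J**2 + 2*J)*(-2 + J) = (-2 + J)*(J**2 + 2*J))
N(U(3))*f(-6, 22) = ((6/3)*(-4 + (6/3)**2))*0 = ((6*(1/3))*(-4 + (6*(1/3))**2))*0 = (2*(-4 + 2**2))*0 = (2*(-4 + 4))*0 = (2*0)*0 = 0*0 = 0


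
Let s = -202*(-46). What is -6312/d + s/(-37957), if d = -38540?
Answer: -29632274/365715695 ≈ -0.081025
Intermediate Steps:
s = 9292
-6312/d + s/(-37957) = -6312/(-38540) + 9292/(-37957) = -6312*(-1/38540) + 9292*(-1/37957) = 1578/9635 - 9292/37957 = -29632274/365715695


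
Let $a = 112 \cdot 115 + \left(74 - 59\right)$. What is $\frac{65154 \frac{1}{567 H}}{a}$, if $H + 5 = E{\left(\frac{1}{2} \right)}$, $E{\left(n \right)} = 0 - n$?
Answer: $- \frac{43436}{26808705} \approx -0.0016202$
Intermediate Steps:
$E{\left(n \right)} = - n$
$H = - \frac{11}{2}$ ($H = -5 - \frac{1}{2} = - \frac{11}{2} \approx -5.5$)
$a = 12895$ ($a = 12880 + 15 = 12895$)
$\frac{65154 \frac{1}{567 H}}{a} = \frac{65154 \frac{1}{567 \left(- \frac{11}{2}\right)}}{12895} = \frac{65154}{- \frac{6237}{2}} \cdot \frac{1}{12895} = 65154 \left(- \frac{2}{6237}\right) \frac{1}{12895} = \left(- \frac{43436}{2079}\right) \frac{1}{12895} = - \frac{43436}{26808705}$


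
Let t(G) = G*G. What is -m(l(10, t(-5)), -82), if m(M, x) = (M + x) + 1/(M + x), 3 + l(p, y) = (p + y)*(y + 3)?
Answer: -801026/895 ≈ -895.00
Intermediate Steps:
t(G) = G²
l(p, y) = -3 + (3 + y)*(p + y) (l(p, y) = -3 + (p + y)*(y + 3) = -3 + (p + y)*(3 + y) = -3 + (3 + y)*(p + y))
m(M, x) = M + x + 1/(M + x)
-m(l(10, t(-5)), -82) = -(1 + (-3 + ((-5)²)² + 3*10 + 3*(-5)² + 10*(-5)²)² + (-82)² + 2*(-3 + ((-5)²)² + 3*10 + 3*(-5)² + 10*(-5)²)*(-82))/((-3 + ((-5)²)² + 3*10 + 3*(-5)² + 10*(-5)²) - 82) = -(1 + (-3 + 25² + 30 + 3*25 + 10*25)² + 6724 + 2*(-3 + 25² + 30 + 3*25 + 10*25)*(-82))/((-3 + 25² + 30 + 3*25 + 10*25) - 82) = -(1 + (-3 + 625 + 30 + 75 + 250)² + 6724 + 2*(-3 + 625 + 30 + 75 + 250)*(-82))/((-3 + 625 + 30 + 75 + 250) - 82) = -(1 + 977² + 6724 + 2*977*(-82))/(977 - 82) = -(1 + 954529 + 6724 - 160228)/895 = -801026/895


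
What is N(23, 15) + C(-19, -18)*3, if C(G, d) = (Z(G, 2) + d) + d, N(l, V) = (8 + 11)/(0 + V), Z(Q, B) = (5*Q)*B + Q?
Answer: -11006/15 ≈ -733.73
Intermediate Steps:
Z(Q, B) = Q + 5*B*Q (Z(Q, B) = 5*B*Q + Q = Q + 5*B*Q)
N(l, V) = 19/V
C(G, d) = 2*d + 11*G (C(G, d) = (G*(1 + 5*2) + d) + d = (G*(1 + 10) + d) + d = (G*11 + d) + d = (11*G + d) + d = (d + 11*G) + d = 2*d + 11*G)
N(23, 15) + C(-19, -18)*3 = 19/15 + (2*(-18) + 11*(-19))*3 = 19*(1/15) + (-36 - 209)*3 = 19/15 - 245*3 = 19/15 - 735 = -11006/15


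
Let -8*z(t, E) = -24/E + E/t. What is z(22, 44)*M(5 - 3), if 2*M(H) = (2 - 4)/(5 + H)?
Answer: 2/77 ≈ 0.025974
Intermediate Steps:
M(H) = -1/(5 + H) (M(H) = ((2 - 4)/(5 + H))/2 = (-2/(5 + H))/2 = -1/(5 + H))
z(t, E) = 3/E - E/(8*t) (z(t, E) = -(-24/E + E/t)/8 = 3/E - E/(8*t))
z(22, 44)*M(5 - 3) = (3/44 - ⅛*44/22)*(-1/(5 + (5 - 3))) = (3*(1/44) - ⅛*44*1/22)*(-1/(5 + 2)) = (3/44 - ¼)*(-1/7) = -(-2)/(11*7) = -2/11*(-⅐) = 2/77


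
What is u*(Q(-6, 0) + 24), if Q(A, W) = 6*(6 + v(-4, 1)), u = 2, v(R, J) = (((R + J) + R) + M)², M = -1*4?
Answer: 1572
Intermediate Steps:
M = -4
v(R, J) = (-4 + J + 2*R)² (v(R, J) = (((R + J) + R) - 4)² = (((J + R) + R) - 4)² = ((J + 2*R) - 4)² = (-4 + J + 2*R)²)
Q(A, W) = 762 (Q(A, W) = 6*(6 + (-4 + 1 + 2*(-4))²) = 6*(6 + (-4 + 1 - 8)²) = 6*(6 + (-11)²) = 6*(6 + 121) = 6*127 = 762)
u*(Q(-6, 0) + 24) = 2*(762 + 24) = 2*786 = 1572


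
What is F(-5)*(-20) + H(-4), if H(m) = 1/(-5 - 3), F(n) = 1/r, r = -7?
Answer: 153/56 ≈ 2.7321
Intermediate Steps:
F(n) = -⅐ (F(n) = 1/(-7) = -⅐)
H(m) = -⅛ (H(m) = 1/(-8) = -⅛)
F(-5)*(-20) + H(-4) = -⅐*(-20) - ⅛ = 20/7 - ⅛ = 153/56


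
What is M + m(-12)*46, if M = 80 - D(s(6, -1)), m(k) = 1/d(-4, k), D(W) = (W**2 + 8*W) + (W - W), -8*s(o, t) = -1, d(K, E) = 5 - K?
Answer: 48439/576 ≈ 84.095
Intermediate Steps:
s(o, t) = 1/8 (s(o, t) = -1/8*(-1) = 1/8)
D(W) = W**2 + 8*W (D(W) = (W**2 + 8*W) + 0 = W**2 + 8*W)
m(k) = 1/9 (m(k) = 1/(5 - 1*(-4)) = 1/(5 + 4) = 1/9)
M = 5055/64 (M = 80 - (8 + 1/8)/8 = 80 - 65/(8*8) = 80 - 1*65/64 = 80 - 65/64 = 5055/64 ≈ 78.984)
M + m(-12)*46 = 5055/64 + (1/9)*46 = 5055/64 + 46/9 = 48439/576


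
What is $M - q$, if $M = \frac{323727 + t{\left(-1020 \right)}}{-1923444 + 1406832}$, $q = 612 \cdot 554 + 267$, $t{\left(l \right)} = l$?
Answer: $- \frac{58431507829}{172204} \approx -3.3932 \cdot 10^{5}$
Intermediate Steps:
$q = 339315$ ($q = 339048 + 267 = 339315$)
$M = - \frac{107569}{172204}$ ($M = \frac{323727 - 1020}{-1923444 + 1406832} = \frac{322707}{-516612} = 322707 \left(- \frac{1}{516612}\right) = - \frac{107569}{172204} \approx -0.62466$)
$M - q = - \frac{107569}{172204} - 339315 = - \frac{58431507829}{172204}$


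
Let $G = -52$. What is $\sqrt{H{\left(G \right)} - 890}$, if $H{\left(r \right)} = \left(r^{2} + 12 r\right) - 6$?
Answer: $4 \sqrt{74} \approx 34.409$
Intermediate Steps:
$H{\left(r \right)} = -6 + r^{2} + 12 r$
$\sqrt{H{\left(G \right)} - 890} = \sqrt{\left(-6 + \left(-52\right)^{2} + 12 \left(-52\right)\right) - 890} = \sqrt{\left(-6 + 2704 - 624\right) - 890} = \sqrt{2074 - 890} = \sqrt{1184} = 4 \sqrt{74}$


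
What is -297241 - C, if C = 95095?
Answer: -392336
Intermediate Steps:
-297241 - C = -297241 - 1*95095 = -297241 - 95095 = -392336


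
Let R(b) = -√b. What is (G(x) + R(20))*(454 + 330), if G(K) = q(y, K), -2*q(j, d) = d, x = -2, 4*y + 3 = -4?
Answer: 784 - 1568*√5 ≈ -2722.2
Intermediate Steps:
y = -7/4 (y = -¾ + (¼)*(-4) = -¾ - 1 = -7/4 ≈ -1.7500)
q(j, d) = -d/2
G(K) = -K/2
(G(x) + R(20))*(454 + 330) = (-½*(-2) - √20)*(454 + 330) = (1 - 2*√5)*784 = 784 - 1568*√5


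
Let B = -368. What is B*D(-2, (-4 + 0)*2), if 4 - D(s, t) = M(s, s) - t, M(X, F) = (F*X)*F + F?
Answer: -2208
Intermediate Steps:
M(X, F) = F + X*F**2 (M(X, F) = X*F**2 + F = F + X*F**2)
D(s, t) = 4 + t - s*(1 + s**2) (D(s, t) = 4 - (s*(1 + s*s) - t) = 4 - (s*(1 + s**2) - t) = 4 - (-t + s*(1 + s**2)) = 4 + (t - s*(1 + s**2)) = 4 + t - s*(1 + s**2))
B*D(-2, (-4 + 0)*2) = -368*(4 + (-4 + 0)*2 - 1*(-2) - 1*(-2)**3) = -368*(4 - 4*2 + 2 - 1*(-8)) = -368*(4 - 8 + 2 + 8) = -368*6 = -2208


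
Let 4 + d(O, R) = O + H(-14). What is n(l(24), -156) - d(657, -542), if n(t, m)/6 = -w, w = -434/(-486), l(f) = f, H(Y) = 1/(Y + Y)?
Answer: -1493075/2268 ≈ -658.32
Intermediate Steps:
H(Y) = 1/(2*Y)
w = 217/243 (w = -434*(-1/486) = 217/243 ≈ 0.89300)
d(O, R) = -113/28 + O (d(O, R) = -4 + (O + (½)/(-14)) = -4 + (O + (½)*(-1/14)) = -4 + (O - 1/28) = -4 + (-1/28 + O) = -113/28 + O)
n(t, m) = -434/81 (n(t, m) = 6*(-1*217/243) = 6*(-217/243) = -434/81)
n(l(24), -156) - d(657, -542) = -434/81 - (-113/28 + 657) = -434/81 - 1*18283/28 = -434/81 - 18283/28 = -1493075/2268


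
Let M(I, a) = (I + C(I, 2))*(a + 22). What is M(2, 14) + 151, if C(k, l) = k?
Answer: 295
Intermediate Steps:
M(I, a) = 2*I*(22 + a) (M(I, a) = (I + I)*(a + 22) = (2*I)*(22 + a) = 2*I*(22 + a))
M(2, 14) + 151 = 2*2*(22 + 14) + 151 = 2*2*36 + 151 = 144 + 151 = 295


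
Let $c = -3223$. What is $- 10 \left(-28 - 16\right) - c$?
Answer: $3663$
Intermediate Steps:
$- 10 \left(-28 - 16\right) - c = - 10 \left(-28 - 16\right) - -3223 = \left(-10\right) \left(-44\right) + 3223 = 440 + 3223 = 3663$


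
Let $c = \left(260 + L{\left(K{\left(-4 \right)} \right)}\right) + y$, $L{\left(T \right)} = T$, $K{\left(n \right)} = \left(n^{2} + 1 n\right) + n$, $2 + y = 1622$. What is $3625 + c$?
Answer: $5513$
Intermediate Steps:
$y = 1620$ ($y = -2 + 1622 = 1620$)
$K{\left(n \right)} = n^{2} + 2 n$ ($K{\left(n \right)} = \left(n^{2} + n\right) + n = \left(n + n^{2}\right) + n = n^{2} + 2 n$)
$c = 1888$ ($c = \left(260 - 4 \left(2 - 4\right)\right) + 1620 = \left(260 - -8\right) + 1620 = \left(260 + 8\right) + 1620 = 268 + 1620 = 1888$)
$3625 + c = 3625 + 1888 = 5513$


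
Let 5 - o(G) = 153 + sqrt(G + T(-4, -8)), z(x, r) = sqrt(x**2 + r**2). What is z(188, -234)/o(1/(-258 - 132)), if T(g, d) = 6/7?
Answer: -4040400*sqrt(901)/59795587 + 10*sqrt(5738550090)/59795587 ≈ -2.0156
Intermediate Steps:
T(g, d) = 6/7 (T(g, d) = 6*(1/7) = 6/7)
z(x, r) = sqrt(r**2 + x**2)
o(G) = -148 - sqrt(6/7 + G) (o(G) = 5 - (153 + sqrt(G + 6/7)) = 5 - (153 + sqrt(6/7 + G)) = 5 + (-153 - sqrt(6/7 + G)) = -148 - sqrt(6/7 + G))
z(188, -234)/o(1/(-258 - 132)) = sqrt((-234)**2 + 188**2)/(-148 - sqrt(42 + 49/(-258 - 132))/7) = sqrt(54756 + 35344)/(-148 - sqrt(42 + 49/(-390))/7) = sqrt(90100)/(-148 - sqrt(42 + 49*(-1/390))/7) = (10*sqrt(901))/(-148 - sqrt(42 - 49/390)/7) = (10*sqrt(901))/(-148 - sqrt(6369090)/2730) = 10*sqrt(901)/(-148 - sqrt(6369090)/2730)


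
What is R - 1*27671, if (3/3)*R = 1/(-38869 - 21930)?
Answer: -1682369130/60799 ≈ -27671.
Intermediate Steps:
R = -1/60799 (R = 1/(-38869 - 21930) = 1/(-60799) = -1/60799 ≈ -1.6448e-5)
R - 1*27671 = -1/60799 - 1*27671 = -1/60799 - 27671 = -1682369130/60799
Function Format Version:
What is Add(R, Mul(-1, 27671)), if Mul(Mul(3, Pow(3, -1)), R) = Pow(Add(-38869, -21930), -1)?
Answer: Rational(-1682369130, 60799) ≈ -27671.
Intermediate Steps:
R = Rational(-1, 60799) (R = Pow(Add(-38869, -21930), -1) = Pow(-60799, -1) = Rational(-1, 60799) ≈ -1.6448e-5)
Add(R, Mul(-1, 27671)) = Add(Rational(-1, 60799), Mul(-1, 27671)) = Add(Rational(-1, 60799), -27671) = Rational(-1682369130, 60799)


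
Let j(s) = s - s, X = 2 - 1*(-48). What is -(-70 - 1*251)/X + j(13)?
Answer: 321/50 ≈ 6.4200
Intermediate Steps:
X = 50 (X = 2 + 48 = 50)
j(s) = 0
-(-70 - 1*251)/X + j(13) = -(-70 - 1*251)/50 + 0 = -(-70 - 251)/50 + 0 = -(-321)/50 + 0 = -1*(-321/50) + 0 = 321/50 + 0 = 321/50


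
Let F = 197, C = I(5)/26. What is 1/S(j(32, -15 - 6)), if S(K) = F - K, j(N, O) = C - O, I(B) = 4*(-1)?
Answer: 13/2290 ≈ 0.0056769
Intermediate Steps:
I(B) = -4
C = -2/13 (C = -4/26 = -4*1/26 = -2/13 ≈ -0.15385)
j(N, O) = -2/13 - O
S(K) = 197 - K
1/S(j(32, -15 - 6)) = 1/(197 - (-2/13 - (-15 - 6))) = 1/(197 - (-2/13 - 1*(-21))) = 1/(197 - (-2/13 + 21)) = 1/(197 - 1*271/13) = 1/(197 - 271/13) = 1/(2290/13) = 13/2290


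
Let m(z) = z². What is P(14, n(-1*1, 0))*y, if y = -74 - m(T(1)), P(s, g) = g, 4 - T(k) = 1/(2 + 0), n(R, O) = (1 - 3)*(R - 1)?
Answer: -345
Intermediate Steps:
n(R, O) = 2 - 2*R (n(R, O) = -2*(-1 + R) = 2 - 2*R)
T(k) = 7/2 (T(k) = 4 - 1/(2 + 0) = 4 - 1/2 = 4 - 1*½ = 4 - ½ = 7/2)
y = -345/4 (y = -74 - (7/2)² = -74 - 1*49/4 = -74 - 49/4 = -345/4 ≈ -86.250)
P(14, n(-1*1, 0))*y = (2 - (-2))*(-345/4) = (2 - 2*(-1))*(-345/4) = (2 + 2)*(-345/4) = 4*(-345/4) = -345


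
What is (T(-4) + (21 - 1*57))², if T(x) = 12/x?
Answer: 1521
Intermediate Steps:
(T(-4) + (21 - 1*57))² = (12/(-4) + (21 - 1*57))² = (12*(-¼) + (21 - 57))² = (-3 - 36)² = (-39)² = 1521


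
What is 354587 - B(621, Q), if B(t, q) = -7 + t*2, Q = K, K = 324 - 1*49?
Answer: 353352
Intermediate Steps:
K = 275 (K = 324 - 49 = 275)
Q = 275
B(t, q) = -7 + 2*t
354587 - B(621, Q) = 354587 - (-7 + 2*621) = 354587 - (-7 + 1242) = 354587 - 1*1235 = 354587 - 1235 = 353352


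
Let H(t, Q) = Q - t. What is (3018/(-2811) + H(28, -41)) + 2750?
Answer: 2511091/937 ≈ 2679.9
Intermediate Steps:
(3018/(-2811) + H(28, -41)) + 2750 = (3018/(-2811) + (-41 - 1*28)) + 2750 = (3018*(-1/2811) + (-41 - 28)) + 2750 = (-1006/937 - 69) + 2750 = -65659/937 + 2750 = 2511091/937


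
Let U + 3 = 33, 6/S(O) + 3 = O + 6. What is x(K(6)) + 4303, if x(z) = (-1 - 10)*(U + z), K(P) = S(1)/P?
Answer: 15881/4 ≈ 3970.3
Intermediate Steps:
S(O) = 6/(3 + O) (S(O) = 6/(-3 + (O + 6)) = 6/(-3 + (6 + O)) = 6/(3 + O))
U = 30 (U = -3 + 33 = 30)
K(P) = 3/(2*P) (K(P) = (6/(3 + 1))/P = (6/4)/P = (6*(1/4))/P = 3/(2*P))
x(z) = -330 - 11*z (x(z) = (-1 - 10)*(30 + z) = -11*(30 + z) = -330 - 11*z)
x(K(6)) + 4303 = (-330 - 33/(2*6)) + 4303 = (-330 - 11*1/4) + 4303 = (-330 - 11/4) + 4303 = -1331/4 + 4303 = 15881/4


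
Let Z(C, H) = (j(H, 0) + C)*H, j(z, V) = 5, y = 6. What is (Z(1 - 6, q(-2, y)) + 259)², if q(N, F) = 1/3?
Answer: 67081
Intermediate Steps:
q(N, F) = ⅓
Z(C, H) = H*(5 + C) (Z(C, H) = (5 + C)*H = H*(5 + C))
(Z(1 - 6, q(-2, y)) + 259)² = ((5 + (1 - 6))/3 + 259)² = ((5 - 5)/3 + 259)² = ((⅓)*0 + 259)² = (0 + 259)² = 259² = 67081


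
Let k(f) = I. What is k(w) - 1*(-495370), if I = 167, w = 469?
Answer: 495537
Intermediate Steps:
k(f) = 167
k(w) - 1*(-495370) = 167 - 1*(-495370) = 167 + 495370 = 495537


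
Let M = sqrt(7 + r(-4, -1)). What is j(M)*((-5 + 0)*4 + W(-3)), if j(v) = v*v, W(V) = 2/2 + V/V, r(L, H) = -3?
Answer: -72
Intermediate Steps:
W(V) = 2 (W(V) = 2*(1/2) + 1 = 1 + 1 = 2)
M = 2 (M = sqrt(7 - 3) = sqrt(4) = 2)
j(v) = v**2
j(M)*((-5 + 0)*4 + W(-3)) = 2**2*((-5 + 0)*4 + 2) = 4*(-5*4 + 2) = 4*(-20 + 2) = 4*(-18) = -72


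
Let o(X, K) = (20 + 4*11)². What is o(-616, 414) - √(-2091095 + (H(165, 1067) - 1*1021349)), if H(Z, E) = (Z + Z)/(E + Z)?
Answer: 4096 - I*√2440155886/28 ≈ 4096.0 - 1764.2*I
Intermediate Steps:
H(Z, E) = 2*Z/(E + Z) (H(Z, E) = (2*Z)/(E + Z) = 2*Z/(E + Z))
o(X, K) = 4096 (o(X, K) = (20 + 44)² = 64² = 4096)
o(-616, 414) - √(-2091095 + (H(165, 1067) - 1*1021349)) = 4096 - √(-2091095 + (2*165/(1067 + 165) - 1*1021349)) = 4096 - √(-2091095 + (2*165/1232 - 1021349)) = 4096 - √(-2091095 + (2*165*(1/1232) - 1021349)) = 4096 - √(-2091095 + (15/56 - 1021349)) = 4096 - √(-2091095 - 57195529/56) = 4096 - √(-174296849/56) = 4096 - I*√2440155886/28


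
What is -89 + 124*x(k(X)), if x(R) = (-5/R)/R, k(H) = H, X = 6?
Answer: -956/9 ≈ -106.22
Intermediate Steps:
x(R) = -5/R**2
-89 + 124*x(k(X)) = -89 + 124*(-5/6**2) = -89 + 124*(-5*1/36) = -89 + 124*(-5/36) = -89 - 155/9 = -956/9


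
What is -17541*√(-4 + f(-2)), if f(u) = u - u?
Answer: -35082*I ≈ -35082.0*I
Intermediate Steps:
f(u) = 0
-17541*√(-4 + f(-2)) = -17541*√(-4 + 0) = -35082*I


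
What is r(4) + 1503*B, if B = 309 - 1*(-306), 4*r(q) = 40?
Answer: 924355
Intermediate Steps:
r(q) = 10 (r(q) = (¼)*40 = 10)
B = 615 (B = 309 + 306 = 615)
r(4) + 1503*B = 10 + 1503*615 = 10 + 924345 = 924355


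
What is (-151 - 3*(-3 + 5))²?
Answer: 24649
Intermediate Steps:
(-151 - 3*(-3 + 5))² = (-151 - 3*2)² = (-151 - 6)² = (-157)² = 24649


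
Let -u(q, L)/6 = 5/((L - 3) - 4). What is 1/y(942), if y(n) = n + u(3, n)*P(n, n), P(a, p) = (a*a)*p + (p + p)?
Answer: -11/295012734 ≈ -3.7287e-8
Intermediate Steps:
u(q, L) = -30/(-7 + L) (u(q, L) = -30/((L - 3) - 4) = -30/((-3 + L) - 4) = -30/(-7 + L))
P(a, p) = 2*p + p*a**2 (P(a, p) = a**2*p + 2*p = p*a**2 + 2*p = 2*p + p*a**2)
y(n) = n - 30*n*(2 + n**2)/(-7 + n) (y(n) = n + (-30/(-7 + n))*(n*(2 + n**2)) = n - 30*n*(2 + n**2)/(-7 + n))
1/y(942) = 1/(942*(-67 + 942 - 30*942**2)/(-7 + 942)) = 1/(942*(-67 + 942 - 30*887364)/935) = 1/(942*(1/935)*(-67 + 942 - 26620920)) = 1/(942*(1/935)*(-26620045)) = 1/(-295012734/11) = -11/295012734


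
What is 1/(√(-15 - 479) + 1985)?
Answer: 1985/3940719 - I*√494/3940719 ≈ 0.00050372 - 5.6401e-6*I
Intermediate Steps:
1/(√(-15 - 479) + 1985) = 1/(√(-494) + 1985) = 1/(I*√494 + 1985) = 1/(1985 + I*√494)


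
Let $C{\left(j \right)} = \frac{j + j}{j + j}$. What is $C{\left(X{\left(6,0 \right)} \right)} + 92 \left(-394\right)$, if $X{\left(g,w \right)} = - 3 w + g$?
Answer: $-36247$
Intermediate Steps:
$X{\left(g,w \right)} = g - 3 w$
$C{\left(j \right)} = 1$ ($C{\left(j \right)} = \frac{2 j}{2 j} = 2 j \frac{1}{2 j} = 1$)
$C{\left(X{\left(6,0 \right)} \right)} + 92 \left(-394\right) = 1 + 92 \left(-394\right) = 1 - 36248 = -36247$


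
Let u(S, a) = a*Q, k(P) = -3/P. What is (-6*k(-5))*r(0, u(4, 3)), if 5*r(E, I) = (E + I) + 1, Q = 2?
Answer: -126/25 ≈ -5.0400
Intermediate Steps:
u(S, a) = 2*a (u(S, a) = a*2 = 2*a)
r(E, I) = 1/5 + E/5 + I/5 (r(E, I) = ((E + I) + 1)/5 = (1 + E + I)/5 = 1/5 + E/5 + I/5)
(-6*k(-5))*r(0, u(4, 3)) = (-(-18)/(-5))*(1/5 + (1/5)*0 + (2*3)/5) = (-(-18)*(-1)/5)*(1/5 + 0 + (1/5)*6) = (-6*3/5)*(1/5 + 0 + 6/5) = -18/5*7/5 = -126/25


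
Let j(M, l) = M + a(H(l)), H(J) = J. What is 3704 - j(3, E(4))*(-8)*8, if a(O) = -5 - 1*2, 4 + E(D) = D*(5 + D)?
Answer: 3448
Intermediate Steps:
E(D) = -4 + D*(5 + D)
a(O) = -7 (a(O) = -5 - 2 = -7)
j(M, l) = -7 + M (j(M, l) = M - 7 = -7 + M)
3704 - j(3, E(4))*(-8)*8 = 3704 - (-7 + 3)*(-8)*8 = 3704 - (-4*(-8))*8 = 3704 - 32*8 = 3704 - 1*256 = 3704 - 256 = 3448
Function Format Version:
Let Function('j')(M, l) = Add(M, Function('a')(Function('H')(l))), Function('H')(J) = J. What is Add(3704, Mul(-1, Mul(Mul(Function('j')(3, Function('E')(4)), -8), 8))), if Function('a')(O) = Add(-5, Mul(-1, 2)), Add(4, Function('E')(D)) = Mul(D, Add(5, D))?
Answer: 3448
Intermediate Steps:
Function('E')(D) = Add(-4, Mul(D, Add(5, D)))
Function('a')(O) = -7 (Function('a')(O) = Add(-5, -2) = -7)
Function('j')(M, l) = Add(-7, M) (Function('j')(M, l) = Add(M, -7) = Add(-7, M))
Add(3704, Mul(-1, Mul(Mul(Function('j')(3, Function('E')(4)), -8), 8))) = Add(3704, Mul(-1, Mul(Mul(Add(-7, 3), -8), 8))) = Add(3704, Mul(-1, Mul(Mul(-4, -8), 8))) = Add(3704, Mul(-1, Mul(32, 8))) = Add(3704, Mul(-1, 256)) = Add(3704, -256) = 3448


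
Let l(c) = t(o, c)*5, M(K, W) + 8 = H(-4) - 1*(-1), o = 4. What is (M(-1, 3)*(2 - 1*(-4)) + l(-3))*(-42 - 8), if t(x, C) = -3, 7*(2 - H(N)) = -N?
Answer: 16950/7 ≈ 2421.4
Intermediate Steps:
H(N) = 2 + N/7 (H(N) = 2 - (-1)*N/7 = 2 + N/7)
M(K, W) = -39/7 (M(K, W) = -8 + ((2 + (⅐)*(-4)) - 1*(-1)) = -8 + ((2 - 4/7) + 1) = -8 + (10/7 + 1) = -8 + 17/7 = -39/7)
l(c) = -15 (l(c) = -3*5 = -15)
(M(-1, 3)*(2 - 1*(-4)) + l(-3))*(-42 - 8) = (-39*(2 - 1*(-4))/7 - 15)*(-42 - 8) = (-39*(2 + 4)/7 - 15)*(-50) = (-39/7*6 - 15)*(-50) = (-234/7 - 15)*(-50) = -339/7*(-50) = 16950/7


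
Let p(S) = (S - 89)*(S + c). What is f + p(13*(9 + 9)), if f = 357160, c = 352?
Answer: 442130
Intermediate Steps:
p(S) = (-89 + S)*(352 + S) (p(S) = (S - 89)*(S + 352) = (-89 + S)*(352 + S))
f + p(13*(9 + 9)) = 357160 + (-31328 + (13*(9 + 9))² + 263*(13*(9 + 9))) = 357160 + (-31328 + (13*18)² + 263*(13*18)) = 357160 + (-31328 + 234² + 263*234) = 357160 + (-31328 + 54756 + 61542) = 357160 + 84970 = 442130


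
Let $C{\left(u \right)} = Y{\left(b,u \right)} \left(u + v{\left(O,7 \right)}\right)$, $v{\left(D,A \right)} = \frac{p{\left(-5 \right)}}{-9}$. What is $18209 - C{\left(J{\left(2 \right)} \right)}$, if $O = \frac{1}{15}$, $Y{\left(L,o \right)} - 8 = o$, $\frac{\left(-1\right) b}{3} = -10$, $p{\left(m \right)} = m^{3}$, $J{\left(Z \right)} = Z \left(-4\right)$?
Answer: $18209$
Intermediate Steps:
$J{\left(Z \right)} = - 4 Z$
$b = 30$ ($b = \left(-3\right) \left(-10\right) = 30$)
$Y{\left(L,o \right)} = 8 + o$
$O = \frac{1}{15} \approx 0.066667$
$v{\left(D,A \right)} = \frac{125}{9}$ ($v{\left(D,A \right)} = \frac{\left(-5\right)^{3}}{-9} = \left(-125\right) \left(- \frac{1}{9}\right) = \frac{125}{9}$)
$C{\left(u \right)} = \left(8 + u\right) \left(\frac{125}{9} + u\right)$ ($C{\left(u \right)} = \left(8 + u\right) \left(u + \frac{125}{9}\right) = \left(8 + u\right) \left(\frac{125}{9} + u\right)$)
$18209 - C{\left(J{\left(2 \right)} \right)} = 18209 - \frac{\left(8 - 8\right) \left(125 + 9 \left(\left(-4\right) 2\right)\right)}{9} = 18209 - \frac{\left(8 - 8\right) \left(125 + 9 \left(-8\right)\right)}{9} = 18209 - \frac{1}{9} \cdot 0 \left(125 - 72\right) = 18209 - \frac{1}{9} \cdot 0 \cdot 53 = 18209 - 0 = 18209 + 0 = 18209$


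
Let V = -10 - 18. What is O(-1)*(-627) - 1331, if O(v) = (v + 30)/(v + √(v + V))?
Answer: 11*(-121*√29 + 1532*I)/(I + √29) ≈ -724.9 + 3263.9*I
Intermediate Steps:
V = -28
O(v) = (30 + v)/(v + √(-28 + v)) (O(v) = (v + 30)/(v + √(v - 28)) = (30 + v)/(v + √(-28 + v)))
O(-1)*(-627) - 1331 = ((30 - 1)/(-1 + √(-28 - 1)))*(-627) - 1331 = (29/(-1 + √(-29)))*(-627) - 1331 = (29/(-1 + I*√29))*(-627) - 1331 = -18183/(-1 + I*√29) - 1331 = -1331 - 18183/(-1 + I*√29)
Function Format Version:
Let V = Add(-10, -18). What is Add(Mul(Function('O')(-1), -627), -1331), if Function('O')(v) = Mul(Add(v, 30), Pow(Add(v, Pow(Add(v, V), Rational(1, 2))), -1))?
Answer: Mul(11, Pow(Add(I, Pow(29, Rational(1, 2))), -1), Add(Mul(-121, Pow(29, Rational(1, 2))), Mul(1532, I))) ≈ Add(-724.90, Mul(3263.9, I))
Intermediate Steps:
V = -28
Function('O')(v) = Mul(Pow(Add(v, Pow(Add(-28, v), Rational(1, 2))), -1), Add(30, v)) (Function('O')(v) = Mul(Add(v, 30), Pow(Add(v, Pow(Add(v, -28), Rational(1, 2))), -1)) = Mul(Add(30, v), Pow(Add(v, Pow(Add(-28, v), Rational(1, 2))), -1)) = Mul(Pow(Add(v, Pow(Add(-28, v), Rational(1, 2))), -1), Add(30, v)))
Add(Mul(Function('O')(-1), -627), -1331) = Add(Mul(Mul(Pow(Add(-1, Pow(Add(-28, -1), Rational(1, 2))), -1), Add(30, -1)), -627), -1331) = Add(Mul(Mul(Pow(Add(-1, Pow(-29, Rational(1, 2))), -1), 29), -627), -1331) = Add(Mul(Mul(Pow(Add(-1, Mul(I, Pow(29, Rational(1, 2)))), -1), 29), -627), -1331) = Add(Mul(Mul(29, Pow(Add(-1, Mul(I, Pow(29, Rational(1, 2)))), -1)), -627), -1331) = Add(Mul(-18183, Pow(Add(-1, Mul(I, Pow(29, Rational(1, 2)))), -1)), -1331) = Add(-1331, Mul(-18183, Pow(Add(-1, Mul(I, Pow(29, Rational(1, 2)))), -1)))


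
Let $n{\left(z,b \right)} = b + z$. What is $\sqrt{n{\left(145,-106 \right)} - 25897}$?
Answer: $i \sqrt{25858} \approx 160.8 i$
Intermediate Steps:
$\sqrt{n{\left(145,-106 \right)} - 25897} = \sqrt{\left(-106 + 145\right) - 25897} = \sqrt{39 - 25897} = \sqrt{-25858} = i \sqrt{25858}$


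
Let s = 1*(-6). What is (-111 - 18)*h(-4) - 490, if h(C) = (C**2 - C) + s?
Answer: -2296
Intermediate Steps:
s = -6
h(C) = -6 + C**2 - C (h(C) = (C**2 - C) - 6 = -6 + C**2 - C)
(-111 - 18)*h(-4) - 490 = (-111 - 18)*(-6 + (-4)**2 - 1*(-4)) - 490 = -129*(-6 + 16 + 4) - 490 = -129*14 - 490 = -1806 - 490 = -2296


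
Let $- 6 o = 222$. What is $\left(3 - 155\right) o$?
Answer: $5624$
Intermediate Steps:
$o = -37$ ($o = \left(- \frac{1}{6}\right) 222 = -37$)
$\left(3 - 155\right) o = \left(3 - 155\right) \left(-37\right) = \left(-152\right) \left(-37\right) = 5624$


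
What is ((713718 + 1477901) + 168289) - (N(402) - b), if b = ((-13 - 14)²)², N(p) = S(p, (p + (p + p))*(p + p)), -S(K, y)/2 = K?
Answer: 2892153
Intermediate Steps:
S(K, y) = -2*K
N(p) = -2*p
b = 531441 (b = ((-27)²)² = 729² = 531441)
((713718 + 1477901) + 168289) - (N(402) - b) = ((713718 + 1477901) + 168289) - (-2*402 - 1*531441) = (2191619 + 168289) - (-804 - 531441) = 2359908 - 1*(-532245) = 2359908 + 532245 = 2892153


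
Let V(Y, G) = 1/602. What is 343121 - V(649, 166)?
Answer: 206558841/602 ≈ 3.4312e+5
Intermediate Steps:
V(Y, G) = 1/602
343121 - V(649, 166) = 343121 - 1*1/602 = 343121 - 1/602 = 206558841/602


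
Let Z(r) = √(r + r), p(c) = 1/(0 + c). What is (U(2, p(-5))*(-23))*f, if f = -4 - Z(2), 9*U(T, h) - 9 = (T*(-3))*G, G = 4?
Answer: -230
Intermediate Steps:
p(c) = 1/c
Z(r) = √2*√r (Z(r) = √(2*r) = √2*√r)
U(T, h) = 1 - 4*T/3 (U(T, h) = 1 + ((T*(-3))*4)/9 = 1 + (-3*T*4)/9 = 1 + (-12*T)/9 = 1 - 4*T/3)
f = -6 (f = -4 - √2*√2 = -4 - 1*2 = -4 - 2 = -6)
(U(2, p(-5))*(-23))*f = ((1 - 4/3*2)*(-23))*(-6) = ((1 - 8/3)*(-23))*(-6) = -5/3*(-23)*(-6) = (115/3)*(-6) = -230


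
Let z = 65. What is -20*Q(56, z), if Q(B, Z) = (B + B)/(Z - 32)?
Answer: -2240/33 ≈ -67.879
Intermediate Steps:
Q(B, Z) = 2*B/(-32 + Z) (Q(B, Z) = (2*B)/(-32 + Z) = 2*B/(-32 + Z))
-20*Q(56, z) = -40*56/(-32 + 65) = -40*56/33 = -20*112/33 = -2240/33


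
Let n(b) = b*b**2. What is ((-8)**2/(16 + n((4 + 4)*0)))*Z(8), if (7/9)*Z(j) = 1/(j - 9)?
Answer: -36/7 ≈ -5.1429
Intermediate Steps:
n(b) = b**3
Z(j) = 9/(7*(-9 + j)) (Z(j) = 9/(7*(j - 9)) = 9/(7*(-9 + j)))
((-8)**2/(16 + n((4 + 4)*0)))*Z(8) = ((-8)**2/(16 + ((4 + 4)*0)**3))*(9/(7*(-9 + 8))) = (64/(16 + (8*0)**3))*((9/7)/(-1)) = (64/(16 + 0**3))*((9/7)*(-1)) = (64/(16 + 0))*(-9/7) = (64/16)*(-9/7) = (64*(1/16))*(-9/7) = 4*(-9/7) = -36/7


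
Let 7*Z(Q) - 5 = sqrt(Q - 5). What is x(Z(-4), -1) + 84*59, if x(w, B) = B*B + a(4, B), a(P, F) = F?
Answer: 4956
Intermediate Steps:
Z(Q) = 5/7 + sqrt(-5 + Q)/7 (Z(Q) = 5/7 + sqrt(Q - 5)/7 = 5/7 + sqrt(-5 + Q)/7)
x(w, B) = B + B**2 (x(w, B) = B*B + B = B**2 + B = B + B**2)
x(Z(-4), -1) + 84*59 = -(1 - 1) + 84*59 = -1*0 + 4956 = 0 + 4956 = 4956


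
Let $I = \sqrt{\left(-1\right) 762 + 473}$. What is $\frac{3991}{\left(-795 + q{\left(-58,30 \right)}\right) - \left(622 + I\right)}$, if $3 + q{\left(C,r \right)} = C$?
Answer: $- \frac{5898698}{2184773} + \frac{67847 i}{2184773} \approx -2.6999 + 0.031054 i$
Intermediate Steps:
$I = 17 i$ ($I = \sqrt{-762 + 473} = \sqrt{-289} = 17 i \approx 17.0 i$)
$q{\left(C,r \right)} = -3 + C$
$\frac{3991}{\left(-795 + q{\left(-58,30 \right)}\right) - \left(622 + I\right)} = \frac{3991}{\left(-795 - 61\right) - \left(622 + 17 i\right)} = \frac{3991}{-856 - \left(622 + 17 i\right)} = \frac{3991}{-1478 - 17 i} = 3991 \frac{-1478 + 17 i}{2184773} = \frac{3991 \left(-1478 + 17 i\right)}{2184773}$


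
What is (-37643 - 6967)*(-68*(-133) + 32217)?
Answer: -1840653210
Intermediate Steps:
(-37643 - 6967)*(-68*(-133) + 32217) = -44610*(9044 + 32217) = -44610*41261 = -1840653210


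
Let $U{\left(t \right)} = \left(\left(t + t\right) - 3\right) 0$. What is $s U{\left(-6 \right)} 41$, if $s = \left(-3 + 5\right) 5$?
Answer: $0$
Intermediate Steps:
$s = 10$ ($s = 2 \cdot 5 = 10$)
$U{\left(t \right)} = 0$ ($U{\left(t \right)} = \left(2 t - 3\right) 0 = \left(-3 + 2 t\right) 0 = 0$)
$s U{\left(-6 \right)} 41 = 10 \cdot 0 \cdot 41 = 0 \cdot 41 = 0$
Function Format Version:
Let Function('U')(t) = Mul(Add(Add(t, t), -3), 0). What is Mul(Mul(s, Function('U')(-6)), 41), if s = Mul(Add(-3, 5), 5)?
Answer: 0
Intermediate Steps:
s = 10 (s = Mul(2, 5) = 10)
Function('U')(t) = 0 (Function('U')(t) = Mul(Add(Mul(2, t), -3), 0) = Mul(Add(-3, Mul(2, t)), 0) = 0)
Mul(Mul(s, Function('U')(-6)), 41) = Mul(Mul(10, 0), 41) = Mul(0, 41) = 0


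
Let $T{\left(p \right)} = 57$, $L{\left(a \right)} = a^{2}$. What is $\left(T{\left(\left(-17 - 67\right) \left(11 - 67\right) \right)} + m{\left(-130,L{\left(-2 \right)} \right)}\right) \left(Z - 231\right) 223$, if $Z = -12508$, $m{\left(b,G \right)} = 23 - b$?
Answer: $-596567370$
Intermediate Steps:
$\left(T{\left(\left(-17 - 67\right) \left(11 - 67\right) \right)} + m{\left(-130,L{\left(-2 \right)} \right)}\right) \left(Z - 231\right) 223 = \left(57 + \left(23 - -130\right)\right) \left(-12508 - 231\right) 223 = \left(57 + \left(23 + 130\right)\right) \left(-12739\right) 223 = \left(57 + 153\right) \left(-12739\right) 223 = 210 \left(-12739\right) 223 = \left(-2675190\right) 223 = -596567370$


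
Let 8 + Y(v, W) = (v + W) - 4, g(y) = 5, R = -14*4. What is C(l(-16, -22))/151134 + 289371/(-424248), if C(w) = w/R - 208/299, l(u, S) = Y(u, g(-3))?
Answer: -2347053577777/3441015284784 ≈ -0.68208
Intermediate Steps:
R = -56
Y(v, W) = -12 + W + v (Y(v, W) = -8 + ((v + W) - 4) = -8 + ((W + v) - 4) = -8 + (-4 + W + v) = -12 + W + v)
l(u, S) = -7 + u (l(u, S) = -12 + 5 + u = -7 + u)
C(w) = -16/23 - w/56 (C(w) = w/(-56) - 208/299 = w*(-1/56) - 208*1/299 = -w/56 - 16/23 = -16/23 - w/56)
C(l(-16, -22))/151134 + 289371/(-424248) = (-16/23 - (-7 - 16)/56)/151134 + 289371/(-424248) = (-16/23 - 1/56*(-23))*(1/151134) + 289371*(-1/424248) = (-16/23 + 23/56)*(1/151134) - 96457/141416 = -367/1288*1/151134 - 96457/141416 = -367/194660592 - 96457/141416 = -2347053577777/3441015284784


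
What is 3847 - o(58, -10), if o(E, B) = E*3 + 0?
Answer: 3673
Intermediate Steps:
o(E, B) = 3*E (o(E, B) = 3*E + 0 = 3*E)
3847 - o(58, -10) = 3847 - 3*58 = 3847 - 1*174 = 3847 - 174 = 3673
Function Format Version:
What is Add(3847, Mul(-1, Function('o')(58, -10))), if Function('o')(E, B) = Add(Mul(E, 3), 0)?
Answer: 3673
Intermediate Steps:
Function('o')(E, B) = Mul(3, E) (Function('o')(E, B) = Add(Mul(3, E), 0) = Mul(3, E))
Add(3847, Mul(-1, Function('o')(58, -10))) = Add(3847, Mul(-1, Mul(3, 58))) = Add(3847, Mul(-1, 174)) = Add(3847, -174) = 3673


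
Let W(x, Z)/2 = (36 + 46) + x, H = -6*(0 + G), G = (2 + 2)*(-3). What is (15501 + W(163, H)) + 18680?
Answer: 34671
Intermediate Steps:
G = -12 (G = 4*(-3) = -12)
H = 72 (H = -6*(0 - 12) = -6*(-12) = 72)
W(x, Z) = 164 + 2*x (W(x, Z) = 2*((36 + 46) + x) = 2*(82 + x) = 164 + 2*x)
(15501 + W(163, H)) + 18680 = (15501 + (164 + 2*163)) + 18680 = (15501 + (164 + 326)) + 18680 = (15501 + 490) + 18680 = 15991 + 18680 = 34671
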